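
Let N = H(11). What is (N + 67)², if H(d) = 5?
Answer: 5184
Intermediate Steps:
N = 5
(N + 67)² = (5 + 67)² = 72² = 5184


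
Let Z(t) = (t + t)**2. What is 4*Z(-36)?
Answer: 20736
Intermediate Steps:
Z(t) = 4*t**2 (Z(t) = (2*t)**2 = 4*t**2)
4*Z(-36) = 4*(4*(-36)**2) = 4*(4*1296) = 4*5184 = 20736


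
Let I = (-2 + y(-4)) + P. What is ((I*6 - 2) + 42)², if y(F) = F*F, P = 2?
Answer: 18496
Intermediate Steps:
y(F) = F²
I = 16 (I = (-2 + (-4)²) + 2 = (-2 + 16) + 2 = 14 + 2 = 16)
((I*6 - 2) + 42)² = ((16*6 - 2) + 42)² = ((96 - 2) + 42)² = (94 + 42)² = 136² = 18496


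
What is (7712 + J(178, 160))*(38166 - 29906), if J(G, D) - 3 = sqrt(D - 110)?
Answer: 63725900 + 41300*sqrt(2) ≈ 6.3784e+7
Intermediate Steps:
J(G, D) = 3 + sqrt(-110 + D) (J(G, D) = 3 + sqrt(D - 110) = 3 + sqrt(-110 + D))
(7712 + J(178, 160))*(38166 - 29906) = (7712 + (3 + sqrt(-110 + 160)))*(38166 - 29906) = (7712 + (3 + sqrt(50)))*8260 = (7712 + (3 + 5*sqrt(2)))*8260 = (7715 + 5*sqrt(2))*8260 = 63725900 + 41300*sqrt(2)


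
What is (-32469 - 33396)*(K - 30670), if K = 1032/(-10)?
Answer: 2026876818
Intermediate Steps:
K = -516/5 (K = -1/10*1032 = -516/5 ≈ -103.20)
(-32469 - 33396)*(K - 30670) = (-32469 - 33396)*(-516/5 - 30670) = -65865*(-153866/5) = 2026876818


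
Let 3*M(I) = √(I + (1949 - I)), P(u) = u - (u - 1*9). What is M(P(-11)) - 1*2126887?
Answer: -2126887 + √1949/3 ≈ -2.1269e+6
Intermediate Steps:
P(u) = 9 (P(u) = u - (u - 9) = u - (-9 + u) = u + (9 - u) = 9)
M(I) = √1949/3 (M(I) = √(I + (1949 - I))/3 = √1949/3)
M(P(-11)) - 1*2126887 = √1949/3 - 1*2126887 = √1949/3 - 2126887 = -2126887 + √1949/3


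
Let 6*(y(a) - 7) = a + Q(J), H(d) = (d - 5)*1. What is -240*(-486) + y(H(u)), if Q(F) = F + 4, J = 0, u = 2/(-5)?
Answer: 3499403/30 ≈ 1.1665e+5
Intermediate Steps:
u = -⅖ (u = 2*(-⅕) = -⅖ ≈ -0.40000)
H(d) = -5 + d (H(d) = (-5 + d)*1 = -5 + d)
Q(F) = 4 + F
y(a) = 23/3 + a/6 (y(a) = 7 + (a + (4 + 0))/6 = 7 + (a + 4)/6 = 7 + (4 + a)/6 = 7 + (⅔ + a/6) = 23/3 + a/6)
-240*(-486) + y(H(u)) = -240*(-486) + (23/3 + (-5 - ⅖)/6) = 116640 + (23/3 + (⅙)*(-27/5)) = 116640 + (23/3 - 9/10) = 116640 + 203/30 = 3499403/30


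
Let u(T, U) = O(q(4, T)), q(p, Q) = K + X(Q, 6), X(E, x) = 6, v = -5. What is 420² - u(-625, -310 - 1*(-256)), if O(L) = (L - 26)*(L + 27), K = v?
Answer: 177100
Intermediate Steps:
K = -5
q(p, Q) = 1 (q(p, Q) = -5 + 6 = 1)
O(L) = (-26 + L)*(27 + L)
u(T, U) = -700 (u(T, U) = -702 + 1 + 1² = -702 + 1 + 1 = -700)
420² - u(-625, -310 - 1*(-256)) = 420² - 1*(-700) = 176400 + 700 = 177100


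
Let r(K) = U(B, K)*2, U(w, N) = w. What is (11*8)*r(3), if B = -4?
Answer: -704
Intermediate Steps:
r(K) = -8 (r(K) = -4*2 = -8)
(11*8)*r(3) = (11*8)*(-8) = 88*(-8) = -704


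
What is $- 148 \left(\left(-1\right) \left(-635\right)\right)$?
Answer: $-93980$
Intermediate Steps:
$- 148 \left(\left(-1\right) \left(-635\right)\right) = \left(-148\right) 635 = -93980$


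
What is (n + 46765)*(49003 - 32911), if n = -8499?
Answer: 615776472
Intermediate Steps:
(n + 46765)*(49003 - 32911) = (-8499 + 46765)*(49003 - 32911) = 38266*16092 = 615776472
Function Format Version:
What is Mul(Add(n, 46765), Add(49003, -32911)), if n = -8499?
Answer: 615776472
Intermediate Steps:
Mul(Add(n, 46765), Add(49003, -32911)) = Mul(Add(-8499, 46765), Add(49003, -32911)) = Mul(38266, 16092) = 615776472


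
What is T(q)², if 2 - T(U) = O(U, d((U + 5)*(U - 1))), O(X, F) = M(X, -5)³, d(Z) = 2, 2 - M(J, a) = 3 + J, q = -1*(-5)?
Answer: 47524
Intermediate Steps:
q = 5
M(J, a) = -1 - J (M(J, a) = 2 - (3 + J) = 2 + (-3 - J) = -1 - J)
O(X, F) = (-1 - X)³
T(U) = 2 + (1 + U)³ (T(U) = 2 - (-1)*(1 + U)³ = 2 + (1 + U)³)
T(q)² = (2 + (1 + 5)³)² = (2 + 6³)² = (2 + 216)² = 218² = 47524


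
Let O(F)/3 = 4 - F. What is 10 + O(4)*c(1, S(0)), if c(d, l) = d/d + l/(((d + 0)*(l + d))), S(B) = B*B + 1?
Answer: 10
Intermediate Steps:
O(F) = 12 - 3*F (O(F) = 3*(4 - F) = 12 - 3*F)
S(B) = 1 + B**2 (S(B) = B**2 + 1 = 1 + B**2)
c(d, l) = 1 + l/(d*(d + l)) (c(d, l) = 1 + l/((d*(d + l))) = 1 + l*(1/(d*(d + l))) = 1 + l/(d*(d + l)))
10 + O(4)*c(1, S(0)) = 10 + (12 - 3*4)*(((1 + 0**2) + 1**2 + 1*(1 + 0**2))/(1*(1 + (1 + 0**2)))) = 10 + (12 - 12)*(1*((1 + 0) + 1 + 1*(1 + 0))/(1 + (1 + 0))) = 10 + 0*(1*(1 + 1 + 1*1)/(1 + 1)) = 10 + 0*(1*(1 + 1 + 1)/2) = 10 + 0*(1*(1/2)*3) = 10 + 0*(3/2) = 10 + 0 = 10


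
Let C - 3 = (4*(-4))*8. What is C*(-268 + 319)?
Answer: -6375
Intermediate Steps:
C = -125 (C = 3 + (4*(-4))*8 = 3 - 16*8 = 3 - 128 = -125)
C*(-268 + 319) = -125*(-268 + 319) = -125*51 = -6375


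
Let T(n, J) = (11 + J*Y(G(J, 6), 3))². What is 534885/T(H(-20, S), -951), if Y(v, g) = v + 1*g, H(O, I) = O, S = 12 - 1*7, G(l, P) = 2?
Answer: 534885/22505536 ≈ 0.023767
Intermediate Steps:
S = 5 (S = 12 - 7 = 5)
Y(v, g) = g + v (Y(v, g) = v + g = g + v)
T(n, J) = (11 + 5*J)² (T(n, J) = (11 + J*(3 + 2))² = (11 + J*5)² = (11 + 5*J)²)
534885/T(H(-20, S), -951) = 534885/((11 + 5*(-951))²) = 534885/((11 - 4755)²) = 534885/((-4744)²) = 534885/22505536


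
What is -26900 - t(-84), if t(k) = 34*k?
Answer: -24044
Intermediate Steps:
-26900 - t(-84) = -26900 - 34*(-84) = -26900 - 1*(-2856) = -26900 + 2856 = -24044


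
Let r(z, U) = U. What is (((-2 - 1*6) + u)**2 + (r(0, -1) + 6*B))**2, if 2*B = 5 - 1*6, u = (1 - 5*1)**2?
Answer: 3600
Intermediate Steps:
u = 16 (u = (1 - 5)**2 = (-4)**2 = 16)
B = -1/2 (B = (5 - 1*6)/2 = (5 - 6)/2 = (1/2)*(-1) = -1/2 ≈ -0.50000)
(((-2 - 1*6) + u)**2 + (r(0, -1) + 6*B))**2 = (((-2 - 1*6) + 16)**2 + (-1 + 6*(-1/2)))**2 = (((-2 - 6) + 16)**2 + (-1 - 3))**2 = ((-8 + 16)**2 - 4)**2 = (8**2 - 4)**2 = (64 - 4)**2 = 60**2 = 3600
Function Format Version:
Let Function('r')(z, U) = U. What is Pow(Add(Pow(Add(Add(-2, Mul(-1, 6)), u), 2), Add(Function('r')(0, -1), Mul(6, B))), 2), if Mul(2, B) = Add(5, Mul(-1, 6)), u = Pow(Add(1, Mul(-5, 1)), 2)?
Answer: 3600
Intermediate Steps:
u = 16 (u = Pow(Add(1, -5), 2) = Pow(-4, 2) = 16)
B = Rational(-1, 2) (B = Mul(Rational(1, 2), Add(5, Mul(-1, 6))) = Mul(Rational(1, 2), Add(5, -6)) = Mul(Rational(1, 2), -1) = Rational(-1, 2) ≈ -0.50000)
Pow(Add(Pow(Add(Add(-2, Mul(-1, 6)), u), 2), Add(Function('r')(0, -1), Mul(6, B))), 2) = Pow(Add(Pow(Add(Add(-2, Mul(-1, 6)), 16), 2), Add(-1, Mul(6, Rational(-1, 2)))), 2) = Pow(Add(Pow(Add(Add(-2, -6), 16), 2), Add(-1, -3)), 2) = Pow(Add(Pow(Add(-8, 16), 2), -4), 2) = Pow(Add(Pow(8, 2), -4), 2) = Pow(Add(64, -4), 2) = Pow(60, 2) = 3600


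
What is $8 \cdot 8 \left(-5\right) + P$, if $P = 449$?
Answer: $129$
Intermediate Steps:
$8 \cdot 8 \left(-5\right) + P = 8 \cdot 8 \left(-5\right) + 449 = 64 \left(-5\right) + 449 = -320 + 449 = 129$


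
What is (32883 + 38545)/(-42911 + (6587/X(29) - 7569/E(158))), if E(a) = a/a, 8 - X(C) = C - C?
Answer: -571424/397253 ≈ -1.4384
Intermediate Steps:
X(C) = 8 (X(C) = 8 - (C - C) = 8 - 1*0 = 8 + 0 = 8)
E(a) = 1
(32883 + 38545)/(-42911 + (6587/X(29) - 7569/E(158))) = (32883 + 38545)/(-42911 + (6587/8 - 7569/1)) = 71428/(-42911 + (6587*(1/8) - 7569*1)) = 71428/(-42911 + (6587/8 - 7569)) = 71428/(-42911 - 53965/8) = 71428/(-397253/8) = 71428*(-8/397253) = -571424/397253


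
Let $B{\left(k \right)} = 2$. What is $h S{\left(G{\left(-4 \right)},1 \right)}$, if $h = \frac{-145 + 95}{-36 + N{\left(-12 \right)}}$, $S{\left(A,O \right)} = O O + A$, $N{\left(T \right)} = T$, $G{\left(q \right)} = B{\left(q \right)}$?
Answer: $\frac{25}{8} \approx 3.125$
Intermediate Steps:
$G{\left(q \right)} = 2$
$S{\left(A,O \right)} = A + O^{2}$ ($S{\left(A,O \right)} = O^{2} + A = A + O^{2}$)
$h = \frac{25}{24}$ ($h = \frac{-145 + 95}{-36 - 12} = - \frac{50}{-48} = \left(-50\right) \left(- \frac{1}{48}\right) = \frac{25}{24} \approx 1.0417$)
$h S{\left(G{\left(-4 \right)},1 \right)} = \frac{25 \left(2 + 1^{2}\right)}{24} = \frac{25 \left(2 + 1\right)}{24} = \frac{25}{24} \cdot 3 = \frac{25}{8}$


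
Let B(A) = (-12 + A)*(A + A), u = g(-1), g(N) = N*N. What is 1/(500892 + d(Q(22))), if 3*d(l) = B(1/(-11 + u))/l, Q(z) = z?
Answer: 300/150267611 ≈ 1.9964e-6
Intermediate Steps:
g(N) = N²
u = 1 (u = (-1)² = 1)
B(A) = 2*A*(-12 + A) (B(A) = (-12 + A)*(2*A) = 2*A*(-12 + A))
d(l) = 121/(150*l) (d(l) = ((2*(-12 + 1/(-11 + 1))/(-11 + 1))/l)/3 = ((2*(-12 + 1/(-10))/(-10))/l)/3 = ((2*(-⅒)*(-12 - ⅒))/l)/3 = ((2*(-⅒)*(-121/10))/l)/3 = (121/(50*l))/3 = 121/(150*l))
1/(500892 + d(Q(22))) = 1/(500892 + (121/150)/22) = 1/(500892 + (121/150)*(1/22)) = 1/(500892 + 11/300) = 1/(150267611/300) = 300/150267611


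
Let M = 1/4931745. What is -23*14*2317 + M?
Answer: -3679446719129/4931745 ≈ -7.4607e+5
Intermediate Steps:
M = 1/4931745 ≈ 2.0277e-7
-23*14*2317 + M = -23*14*2317 + 1/4931745 = -322*2317 + 1/4931745 = -746074 + 1/4931745 = -3679446719129/4931745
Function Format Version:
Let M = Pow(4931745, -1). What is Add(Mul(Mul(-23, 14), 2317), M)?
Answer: Rational(-3679446719129, 4931745) ≈ -7.4607e+5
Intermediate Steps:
M = Rational(1, 4931745) ≈ 2.0277e-7
Add(Mul(Mul(-23, 14), 2317), M) = Add(Mul(Mul(-23, 14), 2317), Rational(1, 4931745)) = Add(Mul(-322, 2317), Rational(1, 4931745)) = Add(-746074, Rational(1, 4931745)) = Rational(-3679446719129, 4931745)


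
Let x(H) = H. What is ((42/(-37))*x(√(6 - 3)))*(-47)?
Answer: 1974*√3/37 ≈ 92.407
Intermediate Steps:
((42/(-37))*x(√(6 - 3)))*(-47) = ((42/(-37))*√(6 - 3))*(-47) = ((42*(-1/37))*√3)*(-47) = -42*√3/37*(-47) = 1974*√3/37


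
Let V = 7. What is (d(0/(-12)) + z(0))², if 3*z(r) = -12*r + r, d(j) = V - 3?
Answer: 16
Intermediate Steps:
d(j) = 4 (d(j) = 7 - 3 = 4)
z(r) = -11*r/3 (z(r) = (-12*r + r)/3 = (-11*r)/3 = -11*r/3)
(d(0/(-12)) + z(0))² = (4 - 11/3*0)² = (4 + 0)² = 4² = 16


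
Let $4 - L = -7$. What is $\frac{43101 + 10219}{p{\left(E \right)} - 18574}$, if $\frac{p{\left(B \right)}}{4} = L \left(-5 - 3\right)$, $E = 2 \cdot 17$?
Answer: $- \frac{26660}{9463} \approx -2.8173$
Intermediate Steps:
$L = 11$ ($L = 4 - -7 = 4 + 7 = 11$)
$E = 34$
$p{\left(B \right)} = -352$ ($p{\left(B \right)} = 4 \cdot 11 \left(-5 - 3\right) = 4 \cdot 11 \left(-8\right) = 4 \left(-88\right) = -352$)
$\frac{43101 + 10219}{p{\left(E \right)} - 18574} = \frac{43101 + 10219}{-352 - 18574} = \frac{53320}{-18926} = 53320 \left(- \frac{1}{18926}\right) = - \frac{26660}{9463}$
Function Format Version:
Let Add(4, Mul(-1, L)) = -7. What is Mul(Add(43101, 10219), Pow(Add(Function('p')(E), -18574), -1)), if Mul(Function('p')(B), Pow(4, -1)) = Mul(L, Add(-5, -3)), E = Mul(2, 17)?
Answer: Rational(-26660, 9463) ≈ -2.8173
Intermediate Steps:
L = 11 (L = Add(4, Mul(-1, -7)) = Add(4, 7) = 11)
E = 34
Function('p')(B) = -352 (Function('p')(B) = Mul(4, Mul(11, Add(-5, -3))) = Mul(4, Mul(11, -8)) = Mul(4, -88) = -352)
Mul(Add(43101, 10219), Pow(Add(Function('p')(E), -18574), -1)) = Mul(Add(43101, 10219), Pow(Add(-352, -18574), -1)) = Mul(53320, Pow(-18926, -1)) = Mul(53320, Rational(-1, 18926)) = Rational(-26660, 9463)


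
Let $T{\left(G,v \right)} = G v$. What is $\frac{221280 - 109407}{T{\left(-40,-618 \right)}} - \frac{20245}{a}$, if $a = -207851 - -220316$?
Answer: $\frac{59602703}{20542320} \approx 2.9015$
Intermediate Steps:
$a = 12465$ ($a = -207851 + 220316 = 12465$)
$\frac{221280 - 109407}{T{\left(-40,-618 \right)}} - \frac{20245}{a} = \frac{221280 - 109407}{\left(-40\right) \left(-618\right)} - \frac{20245}{12465} = \frac{111873}{24720} - \frac{4049}{2493} = 111873 \cdot \frac{1}{24720} - \frac{4049}{2493} = \frac{37291}{8240} - \frac{4049}{2493} = \frac{59602703}{20542320}$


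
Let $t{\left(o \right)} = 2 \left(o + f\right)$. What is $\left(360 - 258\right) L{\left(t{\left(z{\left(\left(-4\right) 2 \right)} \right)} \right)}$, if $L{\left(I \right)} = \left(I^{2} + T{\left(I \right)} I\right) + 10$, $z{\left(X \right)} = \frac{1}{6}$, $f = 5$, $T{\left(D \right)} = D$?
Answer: $\frac{68408}{3} \approx 22803.0$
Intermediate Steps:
$z{\left(X \right)} = \frac{1}{6}$
$t{\left(o \right)} = 10 + 2 o$ ($t{\left(o \right)} = 2 \left(o + 5\right) = 2 \left(5 + o\right) = 10 + 2 o$)
$L{\left(I \right)} = 10 + 2 I^{2}$ ($L{\left(I \right)} = \left(I^{2} + I I\right) + 10 = \left(I^{2} + I^{2}\right) + 10 = 2 I^{2} + 10 = 10 + 2 I^{2}$)
$\left(360 - 258\right) L{\left(t{\left(z{\left(\left(-4\right) 2 \right)} \right)} \right)} = \left(360 - 258\right) \left(10 + 2 \left(10 + 2 \cdot \frac{1}{6}\right)^{2}\right) = 102 \left(10 + 2 \left(10 + \frac{1}{3}\right)^{2}\right) = 102 \left(10 + 2 \left(\frac{31}{3}\right)^{2}\right) = 102 \left(10 + 2 \cdot \frac{961}{9}\right) = 102 \left(10 + \frac{1922}{9}\right) = 102 \cdot \frac{2012}{9} = \frac{68408}{3}$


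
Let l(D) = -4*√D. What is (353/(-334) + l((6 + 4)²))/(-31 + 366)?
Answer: -13713/111890 ≈ -0.12256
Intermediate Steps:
(353/(-334) + l((6 + 4)²))/(-31 + 366) = (353/(-334) - 4*√((6 + 4)²))/(-31 + 366) = (353*(-1/334) - 4*√(10²))/335 = (-353/334 - 4*√100)*(1/335) = (-353/334 - 4*10)*(1/335) = (-353/334 - 40)*(1/335) = -13713/334*1/335 = -13713/111890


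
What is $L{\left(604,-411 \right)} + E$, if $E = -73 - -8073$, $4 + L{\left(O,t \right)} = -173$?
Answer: $7823$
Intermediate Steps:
$L{\left(O,t \right)} = -177$ ($L{\left(O,t \right)} = -4 - 173 = -177$)
$E = 8000$ ($E = -73 + 8073 = 8000$)
$L{\left(604,-411 \right)} + E = -177 + 8000 = 7823$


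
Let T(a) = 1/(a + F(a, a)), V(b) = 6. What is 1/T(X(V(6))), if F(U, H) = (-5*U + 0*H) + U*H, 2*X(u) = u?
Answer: -3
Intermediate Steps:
X(u) = u/2
F(U, H) = -5*U + H*U (F(U, H) = (-5*U + 0) + H*U = -5*U + H*U)
T(a) = 1/(a + a*(-5 + a))
1/T(X(V(6))) = 1/(1/((((1/2)*6))*(-4 + (1/2)*6))) = 1/(1/(3*(-4 + 3))) = 1/((1/3)/(-1)) = 1/((1/3)*(-1)) = 1/(-1/3) = -3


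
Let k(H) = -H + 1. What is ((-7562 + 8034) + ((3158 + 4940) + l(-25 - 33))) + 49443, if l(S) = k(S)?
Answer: 58072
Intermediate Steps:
k(H) = 1 - H
l(S) = 1 - S
((-7562 + 8034) + ((3158 + 4940) + l(-25 - 33))) + 49443 = ((-7562 + 8034) + ((3158 + 4940) + (1 - (-25 - 33)))) + 49443 = (472 + (8098 + (1 - 1*(-58)))) + 49443 = (472 + (8098 + (1 + 58))) + 49443 = (472 + (8098 + 59)) + 49443 = (472 + 8157) + 49443 = 8629 + 49443 = 58072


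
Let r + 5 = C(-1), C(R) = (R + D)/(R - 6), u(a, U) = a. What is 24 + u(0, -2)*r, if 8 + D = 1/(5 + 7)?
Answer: 24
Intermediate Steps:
D = -95/12 (D = -8 + 1/(5 + 7) = -8 + 1/12 = -95/12 ≈ -7.9167)
C(R) = (-95/12 + R)/(-6 + R) (C(R) = (R - 95/12)/(R - 6) = (-95/12 + R)/(-6 + R))
r = -313/84 (r = -5 + (-95/12 - 1)/(-6 - 1) = -5 - 107/12/(-7) = -5 - ⅐*(-107/12) = -5 + 107/84 = -313/84 ≈ -3.7262)
24 + u(0, -2)*r = 24 + 0*(-313/84) = 24 + 0 = 24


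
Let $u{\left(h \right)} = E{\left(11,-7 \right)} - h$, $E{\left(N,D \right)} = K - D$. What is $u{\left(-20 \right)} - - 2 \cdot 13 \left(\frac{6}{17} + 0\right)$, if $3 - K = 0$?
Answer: $\frac{666}{17} \approx 39.176$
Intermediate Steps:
$K = 3$ ($K = 3 - 0 = 3 + 0 = 3$)
$E{\left(N,D \right)} = 3 - D$
$u{\left(h \right)} = 10 - h$ ($u{\left(h \right)} = \left(3 - -7\right) - h = \left(3 + 7\right) - h = 10 - h$)
$u{\left(-20 \right)} - - 2 \cdot 13 \left(\frac{6}{17} + 0\right) = \left(10 - -20\right) - - 2 \cdot 13 \left(\frac{6}{17} + 0\right) = \left(10 + 20\right) - - 2 \cdot 13 \left(6 \cdot \frac{1}{17} + 0\right) = 30 - - 2 \cdot 13 \left(\frac{6}{17} + 0\right) = 30 - - 2 \cdot 13 \cdot \frac{6}{17} = 30 - \left(-2\right) \frac{78}{17} = 30 - - \frac{156}{17} = 30 + \frac{156}{17} = \frac{666}{17}$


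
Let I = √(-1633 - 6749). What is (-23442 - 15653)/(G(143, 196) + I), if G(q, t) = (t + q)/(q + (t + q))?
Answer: -2129348270/649151563 + 9082706780*I*√8382/1947454689 ≈ -3.2802 + 426.99*I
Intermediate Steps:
G(q, t) = (q + t)/(t + 2*q) (G(q, t) = (q + t)/(q + (q + t)) = (q + t)/(t + 2*q))
I = I*√8382 (I = √(-8382) = I*√8382 ≈ 91.553*I)
(-23442 - 15653)/(G(143, 196) + I) = (-23442 - 15653)/((143 + 196)/(196 + 2*143) + I*√8382) = -39095/(339/(196 + 286) + I*√8382) = -39095/(339/482 + I*√8382)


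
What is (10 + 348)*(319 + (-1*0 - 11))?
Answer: 110264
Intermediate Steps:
(10 + 348)*(319 + (-1*0 - 11)) = 358*(319 + (0 - 11)) = 358*(319 - 11) = 358*308 = 110264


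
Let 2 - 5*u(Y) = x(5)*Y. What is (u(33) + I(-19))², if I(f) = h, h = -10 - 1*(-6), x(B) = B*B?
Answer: 710649/25 ≈ 28426.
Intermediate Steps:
x(B) = B²
h = -4 (h = -10 + 6 = -4)
I(f) = -4
u(Y) = ⅖ - 5*Y (u(Y) = ⅖ - 5²*Y/5 = ⅖ - 5*Y)
(u(33) + I(-19))² = ((⅖ - 5*33) - 4)² = ((⅖ - 165) - 4)² = (-823/5 - 4)² = (-843/5)² = 710649/25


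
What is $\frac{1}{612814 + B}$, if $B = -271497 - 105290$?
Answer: $\frac{1}{236027} \approx 4.2368 \cdot 10^{-6}$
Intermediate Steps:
$B = -376787$
$\frac{1}{612814 + B} = \frac{1}{612814 - 376787} = \frac{1}{236027}$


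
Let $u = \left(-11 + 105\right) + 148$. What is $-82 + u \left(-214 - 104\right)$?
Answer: $-77038$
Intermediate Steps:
$u = 242$ ($u = 94 + 148 = 242$)
$-82 + u \left(-214 - 104\right) = -82 + 242 \left(-214 - 104\right) = -82 + 242 \left(-318\right) = -82 - 76956 = -77038$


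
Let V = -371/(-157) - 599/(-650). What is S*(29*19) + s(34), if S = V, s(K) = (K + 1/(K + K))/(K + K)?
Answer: 427124405841/235939600 ≈ 1810.3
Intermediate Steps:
V = 335193/102050 (V = -371*(-1/157) - 599*(-1/650) = 371/157 + 599/650 = 335193/102050 ≈ 3.2846)
s(K) = (K + 1/(2*K))/(2*K) (s(K) = (K + 1/(2*K))/((2*K)) = (K + 1/(2*K))*(1/(2*K)) = (K + 1/(2*K))/(2*K))
S = 335193/102050 ≈ 3.2846
S*(29*19) + s(34) = 335193*(29*19)/102050 + (1/2 + (1/4)/34**2) = (335193/102050)*551 + (1/2 + (1/4)*(1/1156)) = 184691343/102050 + (1/2 + 1/4624) = 184691343/102050 + 2313/4624 = 427124405841/235939600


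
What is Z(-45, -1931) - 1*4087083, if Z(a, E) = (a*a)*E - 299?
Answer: -7997657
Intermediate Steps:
Z(a, E) = -299 + E*a² (Z(a, E) = a²*E - 299 = E*a² - 299 = -299 + E*a²)
Z(-45, -1931) - 1*4087083 = (-299 - 1931*(-45)²) - 1*4087083 = (-299 - 1931*2025) - 4087083 = (-299 - 3910275) - 4087083 = -3910574 - 4087083 = -7997657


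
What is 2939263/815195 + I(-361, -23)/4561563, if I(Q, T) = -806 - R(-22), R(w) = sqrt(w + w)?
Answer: 13406976300899/3718563349785 - 2*I*sqrt(11)/4561563 ≈ 3.6054 - 1.4542e-6*I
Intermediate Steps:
R(w) = sqrt(2)*sqrt(w) (R(w) = sqrt(2*w) = sqrt(2)*sqrt(w))
I(Q, T) = -806 - 2*I*sqrt(11) (I(Q, T) = -806 - sqrt(2)*sqrt(-22) = -806 - sqrt(2)*I*sqrt(22) = -806 - 2*I*sqrt(11))
2939263/815195 + I(-361, -23)/4561563 = 2939263/815195 + (-806 - 2*I*sqrt(11))/4561563 = 2939263*(1/815195) + (-806 - 2*I*sqrt(11))*(1/4561563) = 2939263/815195 + (-806/4561563 - 2*I*sqrt(11)/4561563) = 13406976300899/3718563349785 - 2*I*sqrt(11)/4561563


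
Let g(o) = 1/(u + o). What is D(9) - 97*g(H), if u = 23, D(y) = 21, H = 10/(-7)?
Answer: 2492/151 ≈ 16.503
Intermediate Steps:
H = -10/7 (H = 10*(-⅐) = -10/7 ≈ -1.4286)
g(o) = 1/(23 + o)
D(9) - 97*g(H) = 21 - 97/(23 - 10/7) = 21 - 97/151/7 = 21 - 97*7/151 = 21 - 679/151 = 2492/151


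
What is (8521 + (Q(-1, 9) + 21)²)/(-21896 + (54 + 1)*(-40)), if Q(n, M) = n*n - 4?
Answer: -8845/24096 ≈ -0.36707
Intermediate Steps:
Q(n, M) = -4 + n² (Q(n, M) = n² - 4 = -4 + n²)
(8521 + (Q(-1, 9) + 21)²)/(-21896 + (54 + 1)*(-40)) = (8521 + ((-4 + (-1)²) + 21)²)/(-21896 + (54 + 1)*(-40)) = (8521 + ((-4 + 1) + 21)²)/(-21896 + 55*(-40)) = (8521 + (-3 + 21)²)/(-21896 - 2200) = (8521 + 18²)/(-24096) = (8521 + 324)*(-1/24096) = 8845*(-1/24096) = -8845/24096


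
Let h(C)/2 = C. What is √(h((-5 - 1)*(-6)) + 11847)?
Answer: √11919 ≈ 109.17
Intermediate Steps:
h(C) = 2*C
√(h((-5 - 1)*(-6)) + 11847) = √(2*((-5 - 1)*(-6)) + 11847) = √(2*(-6*(-6)) + 11847) = √(2*36 + 11847) = √(72 + 11847) = √11919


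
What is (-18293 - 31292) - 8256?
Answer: -57841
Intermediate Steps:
(-18293 - 31292) - 8256 = -49585 - 8256 = -57841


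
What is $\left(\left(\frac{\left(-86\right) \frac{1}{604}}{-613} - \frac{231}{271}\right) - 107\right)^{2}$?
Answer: $\frac{29277309355828655625}{2516943210369316} \approx 11632.0$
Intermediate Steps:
$\left(\left(\frac{\left(-86\right) \frac{1}{604}}{-613} - \frac{231}{271}\right) - 107\right)^{2} = \left(\left(\left(-86\right) \frac{1}{604} \left(- \frac{1}{613}\right) - \frac{231}{271}\right) - 107\right)^{2} = \left(\left(\left(- \frac{43}{302}\right) \left(- \frac{1}{613}\right) - \frac{231}{271}\right) - 107\right)^{2} = \left(\left(\frac{43}{185126} - \frac{231}{271}\right) - 107\right)^{2} = \left(- \frac{42752453}{50169146} - 107\right)^{2} = \left(- \frac{5410851075}{50169146}\right)^{2} = \frac{29277309355828655625}{2516943210369316}$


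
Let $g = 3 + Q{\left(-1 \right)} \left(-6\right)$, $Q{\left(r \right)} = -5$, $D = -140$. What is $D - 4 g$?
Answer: $-272$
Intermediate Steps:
$g = 33$ ($g = 3 - -30 = 3 + 30 = 33$)
$D - 4 g = -140 - 132 = -272$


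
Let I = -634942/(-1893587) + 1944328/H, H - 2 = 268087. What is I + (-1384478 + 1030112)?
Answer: -179889993084190564/507649845243 ≈ -3.5436e+5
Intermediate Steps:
H = 268089 (H = 2 + 268087 = 268089)
I = 3851975190374/507649845243 (I = -634942/(-1893587) + 1944328/268089 = -634942*(-1/1893587) + 1944328*(1/268089) = 634942/1893587 + 1944328/268089 = 3851975190374/507649845243 ≈ 7.5879)
I + (-1384478 + 1030112) = 3851975190374/507649845243 + (-1384478 + 1030112) = 3851975190374/507649845243 - 354366 = -179889993084190564/507649845243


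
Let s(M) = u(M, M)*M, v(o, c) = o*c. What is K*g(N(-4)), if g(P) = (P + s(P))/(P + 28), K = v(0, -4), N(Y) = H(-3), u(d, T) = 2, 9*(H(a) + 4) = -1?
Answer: 0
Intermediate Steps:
H(a) = -37/9 (H(a) = -4 + (⅑)*(-1) = -4 - ⅑ = -37/9)
N(Y) = -37/9
v(o, c) = c*o
K = 0 (K = -4*0 = 0)
s(M) = 2*M
g(P) = 3*P/(28 + P) (g(P) = (P + 2*P)/(P + 28) = (3*P)/(28 + P) = 3*P/(28 + P))
K*g(N(-4)) = 0*(3*(-37/9)/(28 - 37/9)) = 0*(3*(-37/9)/(215/9)) = 0*(3*(-37/9)*(9/215)) = 0*(-111/215) = 0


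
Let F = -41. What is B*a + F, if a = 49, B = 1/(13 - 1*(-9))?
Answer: -853/22 ≈ -38.773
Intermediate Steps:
B = 1/22 (B = 1/(13 + 9) = 1/22 ≈ 0.045455)
B*a + F = (1/22)*49 - 41 = 49/22 - 41 = -853/22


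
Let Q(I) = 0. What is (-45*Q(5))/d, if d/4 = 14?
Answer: 0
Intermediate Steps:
d = 56 (d = 4*14 = 56)
(-45*Q(5))/d = -45*0/56 = 0*(1/56) = 0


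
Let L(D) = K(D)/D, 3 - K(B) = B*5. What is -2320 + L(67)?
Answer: -155772/67 ≈ -2325.0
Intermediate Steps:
K(B) = 3 - 5*B (K(B) = 3 - B*5 = 3 - 5*B)
L(D) = (3 - 5*D)/D
-2320 + L(67) = -2320 + (-5 + 3/67) = -2320 - 332/67 = -155772/67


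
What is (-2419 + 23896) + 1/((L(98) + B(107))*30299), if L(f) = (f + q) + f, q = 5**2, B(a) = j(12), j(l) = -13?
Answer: 135352177585/6302192 ≈ 21477.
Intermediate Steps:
B(a) = -13
q = 25
L(f) = 25 + 2*f (L(f) = (f + 25) + f = (25 + f) + f = 25 + 2*f)
(-2419 + 23896) + 1/((L(98) + B(107))*30299) = (-2419 + 23896) + 1/(((25 + 2*98) - 13)*30299) = 21477 + (1/30299)/((25 + 196) - 13) = 21477 + (1/30299)/(221 - 13) = 21477 + (1/30299)/208 = 21477 + (1/208)*(1/30299) = 21477 + 1/6302192 = 135352177585/6302192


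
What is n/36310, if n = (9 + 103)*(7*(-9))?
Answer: -3528/18155 ≈ -0.19433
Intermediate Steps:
n = -7056 (n = 112*(-63) = -7056)
n/36310 = -7056/36310 = -7056*1/36310 = -3528/18155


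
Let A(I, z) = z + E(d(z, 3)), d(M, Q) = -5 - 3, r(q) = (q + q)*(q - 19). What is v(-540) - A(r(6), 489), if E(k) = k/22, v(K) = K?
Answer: -11315/11 ≈ -1028.6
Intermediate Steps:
r(q) = 2*q*(-19 + q) (r(q) = (2*q)*(-19 + q) = 2*q*(-19 + q))
d(M, Q) = -8
E(k) = k/22 (E(k) = k*(1/22) = k/22)
A(I, z) = -4/11 + z (A(I, z) = z + (1/22)*(-8) = z - 4/11 = -4/11 + z)
v(-540) - A(r(6), 489) = -540 - (-4/11 + 489) = -540 - 1*5375/11 = -540 - 5375/11 = -11315/11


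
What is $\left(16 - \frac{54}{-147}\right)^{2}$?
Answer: $\frac{643204}{2401} \approx 267.89$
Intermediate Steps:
$\left(16 - \frac{54}{-147}\right)^{2} = \left(16 - - \frac{18}{49}\right)^{2} = \left(16 + \frac{18}{49}\right)^{2} = \left(\frac{802}{49}\right)^{2} = \frac{643204}{2401}$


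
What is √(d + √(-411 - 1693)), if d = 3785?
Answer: √(3785 + 2*I*√526) ≈ 61.523 + 0.3728*I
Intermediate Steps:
√(d + √(-411 - 1693)) = √(3785 + √(-411 - 1693)) = √(3785 + √(-2104)) = √(3785 + 2*I*√526)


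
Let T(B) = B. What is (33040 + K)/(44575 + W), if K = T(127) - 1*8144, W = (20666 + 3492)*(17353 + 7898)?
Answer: 25023/610058233 ≈ 4.1017e-5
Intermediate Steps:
W = 610013658 (W = 24158*25251 = 610013658)
K = -8017 (K = 127 - 1*8144 = 127 - 8144 = -8017)
(33040 + K)/(44575 + W) = (33040 - 8017)/(44575 + 610013658) = 25023/610058233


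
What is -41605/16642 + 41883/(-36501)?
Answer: -3859/1058 ≈ -3.6474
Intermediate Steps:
-41605/16642 + 41883/(-36501) = -41605*1/16642 + 41883*(-1/36501) = -5/2 - 607/529 = -3859/1058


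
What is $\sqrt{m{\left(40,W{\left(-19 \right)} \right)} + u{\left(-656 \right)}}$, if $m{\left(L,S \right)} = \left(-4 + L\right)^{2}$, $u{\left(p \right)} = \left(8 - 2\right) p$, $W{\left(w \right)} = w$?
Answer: $4 i \sqrt{165} \approx 51.381 i$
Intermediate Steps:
$u{\left(p \right)} = 6 p$
$\sqrt{m{\left(40,W{\left(-19 \right)} \right)} + u{\left(-656 \right)}} = \sqrt{\left(-4 + 40\right)^{2} + 6 \left(-656\right)} = \sqrt{36^{2} - 3936} = \sqrt{1296 - 3936} = \sqrt{-2640} = 4 i \sqrt{165}$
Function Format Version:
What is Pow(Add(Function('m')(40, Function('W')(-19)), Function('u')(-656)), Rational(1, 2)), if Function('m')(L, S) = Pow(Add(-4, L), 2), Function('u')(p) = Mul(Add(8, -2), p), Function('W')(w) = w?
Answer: Mul(4, I, Pow(165, Rational(1, 2))) ≈ Mul(51.381, I)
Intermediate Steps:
Function('u')(p) = Mul(6, p)
Pow(Add(Function('m')(40, Function('W')(-19)), Function('u')(-656)), Rational(1, 2)) = Pow(Add(Pow(Add(-4, 40), 2), Mul(6, -656)), Rational(1, 2)) = Pow(Add(Pow(36, 2), -3936), Rational(1, 2)) = Pow(Add(1296, -3936), Rational(1, 2)) = Pow(-2640, Rational(1, 2)) = Mul(4, I, Pow(165, Rational(1, 2)))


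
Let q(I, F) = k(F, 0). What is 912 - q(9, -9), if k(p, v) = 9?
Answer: 903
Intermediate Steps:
q(I, F) = 9
912 - q(9, -9) = 912 - 1*9 = 912 - 9 = 903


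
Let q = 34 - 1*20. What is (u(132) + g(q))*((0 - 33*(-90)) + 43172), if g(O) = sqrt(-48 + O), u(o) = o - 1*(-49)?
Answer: 8351702 + 46142*I*sqrt(34) ≈ 8.3517e+6 + 2.6905e+5*I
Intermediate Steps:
q = 14 (q = 34 - 20 = 14)
u(o) = 49 + o (u(o) = o + 49 = 49 + o)
(u(132) + g(q))*((0 - 33*(-90)) + 43172) = ((49 + 132) + sqrt(-48 + 14))*((0 - 33*(-90)) + 43172) = (181 + sqrt(-34))*((0 + 2970) + 43172) = (181 + I*sqrt(34))*(2970 + 43172) = (181 + I*sqrt(34))*46142 = 8351702 + 46142*I*sqrt(34)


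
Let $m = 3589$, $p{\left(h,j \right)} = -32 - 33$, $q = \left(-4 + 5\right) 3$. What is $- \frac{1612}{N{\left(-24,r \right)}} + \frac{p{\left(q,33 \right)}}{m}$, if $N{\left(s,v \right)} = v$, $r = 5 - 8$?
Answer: $\frac{5785273}{10767} \approx 537.32$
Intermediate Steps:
$r = -3$ ($r = 5 - 8 = -3$)
$q = 3$ ($q = 1 \cdot 3 = 3$)
$p{\left(h,j \right)} = -65$ ($p{\left(h,j \right)} = -32 - 33 = -65$)
$- \frac{1612}{N{\left(-24,r \right)}} + \frac{p{\left(q,33 \right)}}{m} = - \frac{1612}{-3} - \frac{65}{3589} = \left(-1612\right) \left(- \frac{1}{3}\right) - \frac{65}{3589} = \frac{1612}{3} - \frac{65}{3589} = \frac{5785273}{10767}$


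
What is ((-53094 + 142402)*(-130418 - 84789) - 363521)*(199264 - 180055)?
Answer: -369198329950893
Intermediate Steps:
((-53094 + 142402)*(-130418 - 84789) - 363521)*(199264 - 180055) = (89308*(-215207) - 363521)*19209 = (-19219706756 - 363521)*19209 = -19220070277*19209 = -369198329950893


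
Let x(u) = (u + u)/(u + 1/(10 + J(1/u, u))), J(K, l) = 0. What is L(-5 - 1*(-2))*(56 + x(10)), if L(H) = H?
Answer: -17568/101 ≈ -173.94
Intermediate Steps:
x(u) = 2*u/(⅒ + u) (x(u) = (u + u)/(u + 1/(10 + 0)) = (2*u)/(u + 1/10) = (2*u)/(u + ⅒) = (2*u)/(⅒ + u) = 2*u/(⅒ + u))
L(-5 - 1*(-2))*(56 + x(10)) = (-5 - 1*(-2))*(56 + 20*10/(1 + 10*10)) = (-5 + 2)*(56 + 20*10/(1 + 100)) = -3*(56 + 20*10/101) = -3*(56 + 20*10*(1/101)) = -3*(56 + 200/101) = -3*5856/101 = -17568/101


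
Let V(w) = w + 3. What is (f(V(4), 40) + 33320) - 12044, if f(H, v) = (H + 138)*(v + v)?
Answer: 32876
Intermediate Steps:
V(w) = 3 + w
f(H, v) = 2*v*(138 + H) (f(H, v) = (138 + H)*(2*v) = 2*v*(138 + H))
(f(V(4), 40) + 33320) - 12044 = (2*40*(138 + (3 + 4)) + 33320) - 12044 = (2*40*(138 + 7) + 33320) - 12044 = (2*40*145 + 33320) - 12044 = (11600 + 33320) - 12044 = 44920 - 12044 = 32876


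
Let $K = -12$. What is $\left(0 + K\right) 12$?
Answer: $-144$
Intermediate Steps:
$\left(0 + K\right) 12 = \left(0 - 12\right) 12 = \left(-12\right) 12 = -144$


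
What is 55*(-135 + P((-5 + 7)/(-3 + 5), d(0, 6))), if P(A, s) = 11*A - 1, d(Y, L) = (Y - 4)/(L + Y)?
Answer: -6875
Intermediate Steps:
d(Y, L) = (-4 + Y)/(L + Y)
P(A, s) = -1 + 11*A
55*(-135 + P((-5 + 7)/(-3 + 5), d(0, 6))) = 55*(-135 + (-1 + 11*((-5 + 7)/(-3 + 5)))) = 55*(-135 + (-1 + 11*(2/2))) = 55*(-135 + (-1 + 11*(2*(½)))) = 55*(-135 + (-1 + 11*1)) = 55*(-135 + (-1 + 11)) = 55*(-135 + 10) = 55*(-125) = -6875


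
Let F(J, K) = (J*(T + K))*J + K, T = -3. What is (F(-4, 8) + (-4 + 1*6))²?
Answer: 8100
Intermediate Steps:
F(J, K) = K + J²*(-3 + K) (F(J, K) = (J*(-3 + K))*J + K = J²*(-3 + K) + K = K + J²*(-3 + K))
(F(-4, 8) + (-4 + 1*6))² = ((8 - 3*(-4)² + 8*(-4)²) + (-4 + 1*6))² = ((8 - 3*16 + 8*16) + (-4 + 6))² = ((8 - 48 + 128) + 2)² = (88 + 2)² = 90² = 8100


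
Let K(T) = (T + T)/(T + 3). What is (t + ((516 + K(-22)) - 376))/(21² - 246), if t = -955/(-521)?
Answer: 475643/643435 ≈ 0.73922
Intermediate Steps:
K(T) = 2*T/(3 + T) (K(T) = (2*T)/(3 + T) = 2*T/(3 + T))
t = 955/521 (t = -955*(-1/521) = 955/521 ≈ 1.8330)
(t + ((516 + K(-22)) - 376))/(21² - 246) = (955/521 + ((516 + 2*(-22)/(3 - 22)) - 376))/(21² - 246) = (955/521 + ((516 + 2*(-22)/(-19)) - 376))/(441 - 246) = (955/521 + ((516 + 2*(-22)*(-1/19)) - 376))/195 = (955/521 + ((516 + 44/19) - 376))/195 = (955/521 + (9848/19 - 376))/195 = (955/521 + 2704/19)/195 = (1/195)*(1426929/9899) = 475643/643435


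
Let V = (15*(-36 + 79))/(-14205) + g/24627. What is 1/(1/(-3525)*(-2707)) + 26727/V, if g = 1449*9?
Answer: 562456510304397/10188124754 ≈ 55207.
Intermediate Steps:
g = 13041
V = 3763622/7773923 (V = (15*(-36 + 79))/(-14205) + 13041/24627 = (15*43)*(-1/14205) + 13041*(1/24627) = 645*(-1/14205) + 4347/8209 = -43/947 + 4347/8209 = 3763622/7773923 ≈ 0.48413)
1/(1/(-3525)*(-2707)) + 26727/V = 1/(1/(-3525)*(-2707)) + 26727/(3763622/7773923) = -1/2707/(-1/3525) + 26727*(7773923/3763622) = -3525*(-1/2707) + 207773640021/3763622 = 3525/2707 + 207773640021/3763622 = 562456510304397/10188124754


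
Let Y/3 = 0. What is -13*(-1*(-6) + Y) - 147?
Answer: -225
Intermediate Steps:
Y = 0 (Y = 3*0 = 0)
-13*(-1*(-6) + Y) - 147 = -13*(-1*(-6) + 0) - 147 = -13*(6 + 0) - 147 = -13*6 - 147 = -78 - 147 = -225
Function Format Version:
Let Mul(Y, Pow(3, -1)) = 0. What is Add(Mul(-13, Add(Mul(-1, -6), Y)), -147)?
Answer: -225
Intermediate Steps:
Y = 0 (Y = Mul(3, 0) = 0)
Add(Mul(-13, Add(Mul(-1, -6), Y)), -147) = Add(Mul(-13, Add(Mul(-1, -6), 0)), -147) = Add(Mul(-13, Add(6, 0)), -147) = Add(Mul(-13, 6), -147) = Add(-78, -147) = -225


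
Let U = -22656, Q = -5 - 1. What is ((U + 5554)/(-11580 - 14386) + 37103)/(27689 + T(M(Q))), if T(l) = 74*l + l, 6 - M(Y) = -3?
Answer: 120429200/92062453 ≈ 1.3081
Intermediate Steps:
Q = -6
M(Y) = 9 (M(Y) = 6 - 1*(-3) = 6 + 3 = 9)
T(l) = 75*l
((U + 5554)/(-11580 - 14386) + 37103)/(27689 + T(M(Q))) = ((-22656 + 5554)/(-11580 - 14386) + 37103)/(27689 + 75*9) = (-17102/(-25966) + 37103)/(27689 + 675) = (-17102*(-1/25966) + 37103)/28364 = (8551/12983 + 37103)*(1/28364) = (481716800/12983)*(1/28364) = 120429200/92062453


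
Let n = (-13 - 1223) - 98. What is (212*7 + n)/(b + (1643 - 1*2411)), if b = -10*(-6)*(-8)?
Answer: -25/208 ≈ -0.12019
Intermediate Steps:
n = -1334 (n = -1236 - 98 = -1334)
b = -480 (b = 60*(-8) = -480)
(212*7 + n)/(b + (1643 - 1*2411)) = (212*7 - 1334)/(-480 + (1643 - 1*2411)) = (1484 - 1334)/(-480 + (1643 - 2411)) = 150/(-480 - 768) = 150/(-1248) = 150*(-1/1248) = -25/208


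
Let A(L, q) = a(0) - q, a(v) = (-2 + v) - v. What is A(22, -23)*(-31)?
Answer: -651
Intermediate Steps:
a(v) = -2
A(L, q) = -2 - q
A(22, -23)*(-31) = (-2 - 1*(-23))*(-31) = (-2 + 23)*(-31) = 21*(-31) = -651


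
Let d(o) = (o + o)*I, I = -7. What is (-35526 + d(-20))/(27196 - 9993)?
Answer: -35246/17203 ≈ -2.0488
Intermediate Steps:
d(o) = -14*o (d(o) = (o + o)*(-7) = (2*o)*(-7) = -14*o)
(-35526 + d(-20))/(27196 - 9993) = (-35526 - 14*(-20))/(27196 - 9993) = (-35526 + 280)/17203 = -35246*1/17203 = -35246/17203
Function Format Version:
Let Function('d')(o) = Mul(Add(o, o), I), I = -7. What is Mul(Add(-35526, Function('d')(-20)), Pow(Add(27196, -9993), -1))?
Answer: Rational(-35246, 17203) ≈ -2.0488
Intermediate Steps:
Function('d')(o) = Mul(-14, o) (Function('d')(o) = Mul(Add(o, o), -7) = Mul(Mul(2, o), -7) = Mul(-14, o))
Mul(Add(-35526, Function('d')(-20)), Pow(Add(27196, -9993), -1)) = Mul(Add(-35526, Mul(-14, -20)), Pow(Add(27196, -9993), -1)) = Mul(Add(-35526, 280), Pow(17203, -1)) = Mul(-35246, Rational(1, 17203)) = Rational(-35246, 17203)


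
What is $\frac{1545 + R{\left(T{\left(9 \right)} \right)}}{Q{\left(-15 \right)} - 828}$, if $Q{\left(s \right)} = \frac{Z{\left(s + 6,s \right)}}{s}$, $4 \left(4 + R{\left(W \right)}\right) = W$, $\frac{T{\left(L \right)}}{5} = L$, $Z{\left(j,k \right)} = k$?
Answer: $- \frac{6209}{3308} \approx -1.877$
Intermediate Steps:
$T{\left(L \right)} = 5 L$
$R{\left(W \right)} = -4 + \frac{W}{4}$
$Q{\left(s \right)} = 1$ ($Q{\left(s \right)} = \frac{s}{s} = 1$)
$\frac{1545 + R{\left(T{\left(9 \right)} \right)}}{Q{\left(-15 \right)} - 828} = \frac{1545 - \left(4 - \frac{5 \cdot 9}{4}\right)}{1 - 828} = \frac{1545 + \left(-4 + \frac{1}{4} \cdot 45\right)}{-827} = \left(1545 + \left(-4 + \frac{45}{4}\right)\right) \left(- \frac{1}{827}\right) = \left(1545 + \frac{29}{4}\right) \left(- \frac{1}{827}\right) = \frac{6209}{4} \left(- \frac{1}{827}\right) = - \frac{6209}{3308}$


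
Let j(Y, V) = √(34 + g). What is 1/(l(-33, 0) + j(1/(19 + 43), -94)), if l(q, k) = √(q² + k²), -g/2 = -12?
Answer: 33/1031 - √58/1031 ≈ 0.024621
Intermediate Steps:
g = 24 (g = -2*(-12) = 24)
l(q, k) = √(k² + q²)
j(Y, V) = √58 (j(Y, V) = √(34 + 24) = √58)
1/(l(-33, 0) + j(1/(19 + 43), -94)) = 1/(√(0² + (-33)²) + √58) = 1/(√(0 + 1089) + √58) = 1/(√1089 + √58) = 1/(33 + √58)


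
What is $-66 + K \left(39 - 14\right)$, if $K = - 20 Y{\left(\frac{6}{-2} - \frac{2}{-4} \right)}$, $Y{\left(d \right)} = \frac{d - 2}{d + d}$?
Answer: $-516$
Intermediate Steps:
$Y{\left(d \right)} = \frac{-2 + d}{2 d}$
$K = -18$ ($K = - 20 \frac{-2 + \left(\frac{6}{-2} - \frac{2}{-4}\right)}{2 \left(\frac{6}{-2} - \frac{2}{-4}\right)} = - 20 \frac{-2 + \left(6 \left(- \frac{1}{2}\right) - - \frac{1}{2}\right)}{2 \left(6 \left(- \frac{1}{2}\right) - - \frac{1}{2}\right)} = - 20 \frac{-2 + \left(-3 + \frac{1}{2}\right)}{2 \left(-3 + \frac{1}{2}\right)} = - 20 \frac{-2 - \frac{5}{2}}{2 \left(- \frac{5}{2}\right)} = - 20 \cdot \frac{1}{2} \left(- \frac{2}{5}\right) \left(- \frac{9}{2}\right) = \left(-20\right) \frac{9}{10} = -18$)
$-66 + K \left(39 - 14\right) = -66 - 18 \left(39 - 14\right) = -66 - 450 = -516$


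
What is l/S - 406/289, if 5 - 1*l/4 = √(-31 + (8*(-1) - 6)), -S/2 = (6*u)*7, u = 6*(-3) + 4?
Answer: -117919/84966 - I*√5/98 ≈ -1.3878 - 0.022817*I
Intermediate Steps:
u = -14 (u = -18 + 4 = -14)
S = 1176 (S = -2*6*(-14)*7 = -(-168)*7 = -2*(-588) = 1176)
l = 20 - 12*I*√5 (l = 20 - 4*√(-31 + (8*(-1) - 6)) = 20 - 4*√(-31 + (-8 - 6)) = 20 - 4*√(-31 - 14) = 20 - 12*I*√5 ≈ 20.0 - 26.833*I)
l/S - 406/289 = (20 - 12*I*√5)/1176 - 406/289 = (20 - 12*I*√5)*(1/1176) - 406*1/289 = (5/294 - I*√5/98) - 406/289 = -117919/84966 - I*√5/98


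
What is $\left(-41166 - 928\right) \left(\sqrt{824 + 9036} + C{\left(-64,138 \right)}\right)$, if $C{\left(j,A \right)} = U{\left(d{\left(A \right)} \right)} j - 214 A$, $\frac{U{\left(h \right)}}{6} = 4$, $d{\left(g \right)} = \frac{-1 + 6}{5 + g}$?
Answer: $1307776392 - 84188 \sqrt{2465} \approx 1.3036 \cdot 10^{9}$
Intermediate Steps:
$d{\left(g \right)} = \frac{5}{5 + g}$
$U{\left(h \right)} = 24$ ($U{\left(h \right)} = 6 \cdot 4 = 24$)
$C{\left(j,A \right)} = - 214 A + 24 j$ ($C{\left(j,A \right)} = 24 j - 214 A = - 214 A + 24 j$)
$\left(-41166 - 928\right) \left(\sqrt{824 + 9036} + C{\left(-64,138 \right)}\right) = \left(-41166 - 928\right) \left(\sqrt{824 + 9036} + \left(\left(-214\right) 138 + 24 \left(-64\right)\right)\right) = - 42094 \left(\sqrt{9860} - 31068\right) = - 42094 \left(2 \sqrt{2465} - 31068\right) = - 42094 \left(-31068 + 2 \sqrt{2465}\right) = 1307776392 - 84188 \sqrt{2465}$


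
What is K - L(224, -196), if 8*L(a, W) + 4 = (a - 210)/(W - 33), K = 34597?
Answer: 31691317/916 ≈ 34598.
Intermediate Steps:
L(a, W) = -1/2 + (-210 + a)/(8*(-33 + W)) (L(a, W) = -1/2 + ((a - 210)/(W - 33))/8 = -1/2 + ((-210 + a)/(-33 + W))/8 = -1/2 + (-210 + a)/(8*(-33 + W)))
K - L(224, -196) = 34597 - (-78 + 224 - 4*(-196))/(8*(-33 - 196)) = 34597 - (-78 + 224 + 784)/(8*(-229)) = 34597 - (-1)*930/(8*229) = 34597 - 1*(-465/916) = 34597 + 465/916 = 31691317/916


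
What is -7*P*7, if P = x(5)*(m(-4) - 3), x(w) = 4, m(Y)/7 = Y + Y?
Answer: 11564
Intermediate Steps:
m(Y) = 14*Y (m(Y) = 7*(Y + Y) = 7*(2*Y) = 14*Y)
P = -236 (P = 4*(14*(-4) - 3) = 4*(-56 - 3) = 4*(-59) = -236)
-7*P*7 = -7*(-236)*7 = 1652*7 = 11564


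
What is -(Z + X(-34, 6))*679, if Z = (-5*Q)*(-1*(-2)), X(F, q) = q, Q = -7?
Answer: -51604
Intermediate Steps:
Z = 70 (Z = (-5*(-7))*(-1*(-2)) = 35*2 = 70)
-(Z + X(-34, 6))*679 = -(70 + 6)*679 = -76*679 = -1*51604 = -51604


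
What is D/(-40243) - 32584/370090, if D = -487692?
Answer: 1828353616/151974815 ≈ 12.031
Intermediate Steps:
D/(-40243) - 32584/370090 = -487692/(-40243) - 32584/370090 = -487692*(-1/40243) - 32584*1/370090 = 487692/40243 - 16292/185045 = 1828353616/151974815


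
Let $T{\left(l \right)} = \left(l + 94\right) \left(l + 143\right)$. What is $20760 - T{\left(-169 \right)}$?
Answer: $18810$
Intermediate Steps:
$T{\left(l \right)} = \left(94 + l\right) \left(143 + l\right)$
$20760 - T{\left(-169 \right)} = 20760 - \left(13442 + \left(-169\right)^{2} + 237 \left(-169\right)\right) = 20760 - \left(13442 + 28561 - 40053\right) = 20760 - 1950 = 18810$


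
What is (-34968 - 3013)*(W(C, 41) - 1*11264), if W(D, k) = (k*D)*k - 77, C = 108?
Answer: -6464632067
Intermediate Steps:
W(D, k) = -77 + D*k² (W(D, k) = (D*k)*k - 77 = D*k² - 77 = -77 + D*k²)
(-34968 - 3013)*(W(C, 41) - 1*11264) = (-34968 - 3013)*((-77 + 108*41²) - 1*11264) = -37981*((-77 + 108*1681) - 11264) = -37981*((-77 + 181548) - 11264) = -37981*(181471 - 11264) = -37981*170207 = -6464632067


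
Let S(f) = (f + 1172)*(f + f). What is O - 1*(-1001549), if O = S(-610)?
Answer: 315909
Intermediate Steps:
S(f) = 2*f*(1172 + f) (S(f) = (1172 + f)*(2*f) = 2*f*(1172 + f))
O = -685640 (O = 2*(-610)*(1172 - 610) = 2*(-610)*562 = -685640)
O - 1*(-1001549) = -685640 - 1*(-1001549) = -685640 + 1001549 = 315909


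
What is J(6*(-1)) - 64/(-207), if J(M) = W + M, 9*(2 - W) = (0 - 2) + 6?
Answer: -856/207 ≈ -4.1353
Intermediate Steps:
W = 14/9 (W = 2 - ((0 - 2) + 6)/9 = 2 - (-2 + 6)/9 = 2 - ⅑*4 = 2 - 4/9 = 14/9 ≈ 1.5556)
J(M) = 14/9 + M
J(6*(-1)) - 64/(-207) = (14/9 + 6*(-1)) - 64/(-207) = (14/9 - 6) - 64*(-1)/207 = -40/9 - 1*(-64/207) = -40/9 + 64/207 = -856/207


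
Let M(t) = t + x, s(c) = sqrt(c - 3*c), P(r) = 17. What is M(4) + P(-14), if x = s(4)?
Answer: 21 + 2*I*sqrt(2) ≈ 21.0 + 2.8284*I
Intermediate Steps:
s(c) = sqrt(2)*sqrt(-c) (s(c) = sqrt(-2*c) = sqrt(2)*sqrt(-c))
x = 2*I*sqrt(2) (x = sqrt(2)*sqrt(-1*4) = sqrt(2)*sqrt(-4) = sqrt(2)*(2*I) = 2*I*sqrt(2) ≈ 2.8284*I)
M(t) = t + 2*I*sqrt(2)
M(4) + P(-14) = (4 + 2*I*sqrt(2)) + 17 = 21 + 2*I*sqrt(2)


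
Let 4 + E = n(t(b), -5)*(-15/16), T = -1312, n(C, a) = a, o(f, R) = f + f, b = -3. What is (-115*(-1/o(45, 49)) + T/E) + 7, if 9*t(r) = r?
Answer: -376217/198 ≈ -1900.1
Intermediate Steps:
t(r) = r/9
o(f, R) = 2*f
E = 11/16 (E = -4 - (-75)/16 = -4 - 5*(-15/16) = -4 + 75/16 = 11/16 ≈ 0.68750)
(-115*(-1/o(45, 49)) + T/E) + 7 = (-115/((-2*45)) - 1312/11/16) + 7 = (-115/((-1*90)) - 1312*16/11) + 7 = (-115/(-90) - 20992/11) + 7 = (-115*(-1/90) - 20992/11) + 7 = (23/18 - 20992/11) + 7 = -377603/198 + 7 = -376217/198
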